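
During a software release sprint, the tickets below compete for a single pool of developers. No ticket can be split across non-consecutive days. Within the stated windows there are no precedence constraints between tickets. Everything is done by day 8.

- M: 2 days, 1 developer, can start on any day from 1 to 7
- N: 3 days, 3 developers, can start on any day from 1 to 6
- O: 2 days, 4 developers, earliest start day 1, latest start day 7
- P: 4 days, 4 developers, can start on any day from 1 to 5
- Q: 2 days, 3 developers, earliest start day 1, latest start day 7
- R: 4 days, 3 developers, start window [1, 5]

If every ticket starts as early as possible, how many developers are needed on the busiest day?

Early-start schedule: M@1, N@1, O@1, P@1, Q@1, R@1.
Load per day: day 1: 18, day 2: 18, day 3: 10, day 4: 7, day 5: 0, day 6: 0, day 7: 0, day 8: 0.
Peak is 18.

18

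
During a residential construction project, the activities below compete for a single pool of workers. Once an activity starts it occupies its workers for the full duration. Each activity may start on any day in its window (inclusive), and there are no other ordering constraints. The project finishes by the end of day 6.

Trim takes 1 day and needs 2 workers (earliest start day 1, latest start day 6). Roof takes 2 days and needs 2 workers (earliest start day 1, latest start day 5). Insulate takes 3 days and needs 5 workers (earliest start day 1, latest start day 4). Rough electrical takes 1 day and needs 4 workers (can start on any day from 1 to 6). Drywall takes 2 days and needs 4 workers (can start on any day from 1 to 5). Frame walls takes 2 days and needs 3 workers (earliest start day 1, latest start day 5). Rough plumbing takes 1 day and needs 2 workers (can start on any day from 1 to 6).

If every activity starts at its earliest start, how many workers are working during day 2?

At early start, day 2 has: Roof, Insulate, Drywall, Frame walls.
Demand: 2 + 5 + 4 + 3 = 14.

14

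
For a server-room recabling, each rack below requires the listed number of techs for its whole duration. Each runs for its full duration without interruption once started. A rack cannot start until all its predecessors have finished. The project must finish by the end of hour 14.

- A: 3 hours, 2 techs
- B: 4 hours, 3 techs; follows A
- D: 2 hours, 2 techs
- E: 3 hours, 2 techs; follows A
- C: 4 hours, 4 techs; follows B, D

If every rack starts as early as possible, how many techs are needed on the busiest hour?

5

Early-start schedule: A@1, B@4, D@1, E@4, C@8.
Load per hour: hour 1: 4, hour 2: 4, hour 3: 2, hour 4: 5, hour 5: 5, hour 6: 5, hour 7: 3, hour 8: 4, hour 9: 4, hour 10: 4, hour 11: 4, hour 12: 0, hour 13: 0, hour 14: 0.
Peak is 5.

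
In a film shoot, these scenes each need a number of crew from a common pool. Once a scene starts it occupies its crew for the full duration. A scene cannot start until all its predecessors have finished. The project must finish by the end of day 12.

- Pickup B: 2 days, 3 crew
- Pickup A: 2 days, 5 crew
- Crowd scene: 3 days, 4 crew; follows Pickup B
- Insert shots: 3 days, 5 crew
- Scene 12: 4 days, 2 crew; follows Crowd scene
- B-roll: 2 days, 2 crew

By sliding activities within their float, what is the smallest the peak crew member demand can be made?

7

Early-start (Pickup B@1, Pickup A@1, Crowd scene@3, Insert shots@1, Scene 12@6, B-roll@1) gives peak 15: d1:15  d2:15  d3:9  d4:4  d5:4  d6:2  d7:2  d8:2  d9:2  d10:0  d11:0  d12:0.
Shift Pickup A→3, Crowd scene→5, Insert shots→8, Scene 12→8.
Schedule Pickup B@1, Pickup A@3, Crowd scene@5, Insert shots@8, Scene 12@8, B-roll@1: d1:5  d2:5  d3:5  d4:5  d5:4  d6:4  d7:4  d8:7  d9:7  d10:7  d11:2  d12:0 — peak 7.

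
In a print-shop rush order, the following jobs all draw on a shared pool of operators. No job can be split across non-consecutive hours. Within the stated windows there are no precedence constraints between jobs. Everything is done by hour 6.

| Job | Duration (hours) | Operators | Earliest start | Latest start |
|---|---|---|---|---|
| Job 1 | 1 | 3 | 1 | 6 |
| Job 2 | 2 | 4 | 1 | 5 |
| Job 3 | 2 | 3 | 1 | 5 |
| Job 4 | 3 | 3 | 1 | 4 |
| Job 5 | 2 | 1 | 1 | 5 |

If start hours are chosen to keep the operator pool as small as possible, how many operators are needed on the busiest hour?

6

Early-start (Job 1@1, Job 2@1, Job 3@1, Job 4@1, Job 5@1) gives peak 14: h1:14  h2:11  h3:3  h4:0  h5:0  h6:0.
Shift Job 2→2, Job 3→4, Job 4→4.
Schedule Job 1@1, Job 2@2, Job 3@4, Job 4@4, Job 5@1: h1:4  h2:5  h3:4  h4:6  h5:6  h6:3 — peak 6.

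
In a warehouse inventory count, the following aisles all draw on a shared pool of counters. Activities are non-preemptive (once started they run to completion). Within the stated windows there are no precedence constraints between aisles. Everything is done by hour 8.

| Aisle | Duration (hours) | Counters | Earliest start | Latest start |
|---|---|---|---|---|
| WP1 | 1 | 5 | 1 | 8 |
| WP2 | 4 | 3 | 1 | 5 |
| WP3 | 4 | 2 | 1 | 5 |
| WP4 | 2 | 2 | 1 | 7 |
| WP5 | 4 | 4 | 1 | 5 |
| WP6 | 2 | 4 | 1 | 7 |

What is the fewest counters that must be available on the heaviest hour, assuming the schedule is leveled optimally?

Early-start (WP1@1, WP2@1, WP3@1, WP4@1, WP5@1, WP6@1) gives peak 20: h1:20  h2:15  h3:9  h4:9  h5:0  h6:0  h7:0  h8:0.
Shift WP3→2, WP4→2, WP5→5, WP6→6.
Schedule WP1@1, WP2@1, WP3@2, WP4@2, WP5@5, WP6@6: h1:8  h2:7  h3:7  h4:5  h5:6  h6:8  h7:8  h8:4 — peak 8.

8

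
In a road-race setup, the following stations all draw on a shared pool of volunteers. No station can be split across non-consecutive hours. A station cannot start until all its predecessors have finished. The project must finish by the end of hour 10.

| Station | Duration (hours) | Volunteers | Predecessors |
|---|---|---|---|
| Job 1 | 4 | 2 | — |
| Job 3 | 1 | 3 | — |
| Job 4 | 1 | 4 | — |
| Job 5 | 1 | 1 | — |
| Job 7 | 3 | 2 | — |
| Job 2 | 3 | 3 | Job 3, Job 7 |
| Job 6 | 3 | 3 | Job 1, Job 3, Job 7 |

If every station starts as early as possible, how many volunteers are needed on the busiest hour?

12

Early-start schedule: Job 1@1, Job 3@1, Job 4@1, Job 5@1, Job 7@1, Job 2@4, Job 6@5.
Load per hour: hour 1: 12, hour 2: 4, hour 3: 4, hour 4: 5, hour 5: 6, hour 6: 6, hour 7: 3, hour 8: 0, hour 9: 0, hour 10: 0.
Peak is 12.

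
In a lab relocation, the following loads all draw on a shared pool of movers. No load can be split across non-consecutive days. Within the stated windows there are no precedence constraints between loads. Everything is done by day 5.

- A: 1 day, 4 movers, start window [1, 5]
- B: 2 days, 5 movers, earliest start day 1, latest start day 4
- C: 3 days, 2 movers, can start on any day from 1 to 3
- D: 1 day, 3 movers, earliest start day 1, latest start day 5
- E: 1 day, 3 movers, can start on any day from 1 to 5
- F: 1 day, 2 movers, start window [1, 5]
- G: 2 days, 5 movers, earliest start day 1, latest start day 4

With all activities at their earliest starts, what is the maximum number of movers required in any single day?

Early-start schedule: A@1, B@1, C@1, D@1, E@1, F@1, G@1.
Load per day: day 1: 24, day 2: 12, day 3: 2, day 4: 0, day 5: 0.
Peak is 24.

24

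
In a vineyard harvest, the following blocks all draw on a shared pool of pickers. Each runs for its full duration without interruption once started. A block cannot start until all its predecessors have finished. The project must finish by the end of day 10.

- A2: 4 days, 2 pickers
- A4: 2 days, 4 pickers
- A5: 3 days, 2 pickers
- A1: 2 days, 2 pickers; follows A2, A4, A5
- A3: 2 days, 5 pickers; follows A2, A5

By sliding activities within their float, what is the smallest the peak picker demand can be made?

Early-start (A2@1, A4@1, A5@1, A1@5, A3@5) gives peak 8: d1:8  d2:8  d3:4  d4:2  d5:7  d6:7  d7:0  d8:0  d9:0  d10:0.
Shift A4→5, A1→7, A3→9.
Schedule A2@1, A4@5, A5@1, A1@7, A3@9: d1:4  d2:4  d3:4  d4:2  d5:4  d6:4  d7:2  d8:2  d9:5  d10:5 — peak 5.

5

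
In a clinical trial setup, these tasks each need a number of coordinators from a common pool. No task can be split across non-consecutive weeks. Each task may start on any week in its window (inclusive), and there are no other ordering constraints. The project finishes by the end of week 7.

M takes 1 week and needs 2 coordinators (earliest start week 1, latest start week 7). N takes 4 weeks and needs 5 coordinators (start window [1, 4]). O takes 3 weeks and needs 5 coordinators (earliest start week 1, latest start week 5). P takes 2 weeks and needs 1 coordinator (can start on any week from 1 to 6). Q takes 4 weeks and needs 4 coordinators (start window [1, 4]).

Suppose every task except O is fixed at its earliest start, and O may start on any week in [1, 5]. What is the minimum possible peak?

O@1: w1:17  w2:15  w3:14  w4:9  w5:0  w6:0  w7:0 → peak 17
O@2: w1:12  w2:15  w3:14  w4:14  w5:0  w6:0  w7:0 → peak 15
O@3: w1:12  w2:10  w3:14  w4:14  w5:5  w6:0  w7:0 → peak 14
O@4: w1:12  w2:10  w3:9  w4:14  w5:5  w6:5  w7:0 → peak 14
O@5: w1:12  w2:10  w3:9  w4:9  w5:5  w6:5  w7:5 → peak 12
Best is O@5, peak 12.

12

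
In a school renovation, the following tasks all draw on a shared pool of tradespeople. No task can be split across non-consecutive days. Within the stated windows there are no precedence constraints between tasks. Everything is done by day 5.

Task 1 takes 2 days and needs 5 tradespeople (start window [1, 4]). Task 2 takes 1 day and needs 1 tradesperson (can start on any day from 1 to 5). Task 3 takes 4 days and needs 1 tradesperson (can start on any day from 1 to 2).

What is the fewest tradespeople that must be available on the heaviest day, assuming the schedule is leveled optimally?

Early-start (Task 1@1, Task 2@1, Task 3@1) gives peak 7: d1:7  d2:6  d3:1  d4:1  d5:0.
Shift Task 3→2.
Schedule Task 1@1, Task 2@1, Task 3@2: d1:6  d2:6  d3:1  d4:1  d5:1 — peak 6.

6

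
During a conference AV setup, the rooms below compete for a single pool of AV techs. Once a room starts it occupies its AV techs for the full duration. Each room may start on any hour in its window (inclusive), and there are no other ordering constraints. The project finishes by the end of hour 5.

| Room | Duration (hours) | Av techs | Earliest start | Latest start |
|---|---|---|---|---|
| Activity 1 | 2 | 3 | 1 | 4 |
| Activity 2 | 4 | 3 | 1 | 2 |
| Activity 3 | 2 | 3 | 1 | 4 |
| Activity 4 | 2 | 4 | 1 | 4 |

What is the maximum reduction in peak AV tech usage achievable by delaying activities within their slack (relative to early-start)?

Early-start peak: h1:13  h2:13  h3:3  h4:3  h5:0 ⇒ 13.
Leveled (Activity 1@1, Activity 2@1, Activity 3@1, Activity 4@3): h1:9  h2:9  h3:7  h4:7  h5:0 ⇒ 9.
Reduction 13 − 9 = 4.

4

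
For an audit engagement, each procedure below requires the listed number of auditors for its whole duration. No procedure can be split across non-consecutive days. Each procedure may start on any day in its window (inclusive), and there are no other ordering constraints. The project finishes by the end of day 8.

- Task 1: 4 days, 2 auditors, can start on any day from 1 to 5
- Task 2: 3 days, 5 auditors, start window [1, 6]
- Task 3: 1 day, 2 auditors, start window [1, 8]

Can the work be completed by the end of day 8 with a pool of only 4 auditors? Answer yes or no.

The minimum achievable peak is 5; 4 < 5, so no feasible schedule stays within the cap.

no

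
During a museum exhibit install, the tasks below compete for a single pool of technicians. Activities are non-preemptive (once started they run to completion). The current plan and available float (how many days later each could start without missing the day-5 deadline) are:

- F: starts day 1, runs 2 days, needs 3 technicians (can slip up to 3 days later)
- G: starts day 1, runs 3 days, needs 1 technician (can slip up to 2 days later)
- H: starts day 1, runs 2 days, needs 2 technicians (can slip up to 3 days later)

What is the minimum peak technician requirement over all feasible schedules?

3

Early-start (F@1, G@1, H@1) gives peak 6: d1:6  d2:6  d3:1  d4:0  d5:0.
Shift G→3, H→3.
Schedule F@1, G@3, H@3: d1:3  d2:3  d3:3  d4:3  d5:1 — peak 3.
Total technician-days = 13 over 5 days ⇒ peak ≥ ⌈13/5⌉ = 3, so 3 is optimal.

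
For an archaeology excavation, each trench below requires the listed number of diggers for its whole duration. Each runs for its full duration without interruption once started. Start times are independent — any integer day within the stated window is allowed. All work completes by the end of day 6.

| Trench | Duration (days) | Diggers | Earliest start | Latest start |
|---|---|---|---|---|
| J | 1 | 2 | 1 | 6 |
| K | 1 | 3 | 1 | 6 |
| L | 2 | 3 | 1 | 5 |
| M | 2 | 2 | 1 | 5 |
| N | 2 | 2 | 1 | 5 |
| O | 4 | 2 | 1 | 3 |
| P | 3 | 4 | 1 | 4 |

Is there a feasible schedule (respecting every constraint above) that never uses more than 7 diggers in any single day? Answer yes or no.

Schedule J@1, K@1, L@2, M@1, N@2, O@3, P@4: d1:7  d2:7  d3:7  d4:6  d5:6  d6:6 — peak 7 ≤ 7.

yes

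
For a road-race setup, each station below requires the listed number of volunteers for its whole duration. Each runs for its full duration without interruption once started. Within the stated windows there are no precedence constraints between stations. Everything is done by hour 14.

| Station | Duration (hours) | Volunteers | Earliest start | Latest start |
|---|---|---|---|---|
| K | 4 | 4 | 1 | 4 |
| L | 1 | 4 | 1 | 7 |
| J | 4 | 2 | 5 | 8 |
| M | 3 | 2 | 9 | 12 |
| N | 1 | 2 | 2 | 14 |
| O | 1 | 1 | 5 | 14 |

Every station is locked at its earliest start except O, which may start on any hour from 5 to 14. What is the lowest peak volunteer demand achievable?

8

O@5: h1:8  h2:6  h3:4  h4:4  h5:3  h6:2  h7:2  h8:2  h9:2  h10:2  h11:2  h12:0  h13:0  h14:0 → peak 8
O@6: h1:8  h2:6  h3:4  h4:4  h5:2  h6:3  h7:2  h8:2  h9:2  h10:2  h11:2  h12:0  h13:0  h14:0 → peak 8
O@7: h1:8  h2:6  h3:4  h4:4  h5:2  h6:2  h7:3  h8:2  h9:2  h10:2  h11:2  h12:0  h13:0  h14:0 → peak 8
O@8: h1:8  h2:6  h3:4  h4:4  h5:2  h6:2  h7:2  h8:3  h9:2  h10:2  h11:2  h12:0  h13:0  h14:0 → peak 8
O@9: h1:8  h2:6  h3:4  h4:4  h5:2  h6:2  h7:2  h8:2  h9:3  h10:2  h11:2  h12:0  h13:0  h14:0 → peak 8
O@10: h1:8  h2:6  h3:4  h4:4  h5:2  h6:2  h7:2  h8:2  h9:2  h10:3  h11:2  h12:0  h13:0  h14:0 → peak 8
O@11: h1:8  h2:6  h3:4  h4:4  h5:2  h6:2  h7:2  h8:2  h9:2  h10:2  h11:3  h12:0  h13:0  h14:0 → peak 8
O@12: h1:8  h2:6  h3:4  h4:4  h5:2  h6:2  h7:2  h8:2  h9:2  h10:2  h11:2  h12:1  h13:0  h14:0 → peak 8
O@13: h1:8  h2:6  h3:4  h4:4  h5:2  h6:2  h7:2  h8:2  h9:2  h10:2  h11:2  h12:0  h13:1  h14:0 → peak 8
O@14: h1:8  h2:6  h3:4  h4:4  h5:2  h6:2  h7:2  h8:2  h9:2  h10:2  h11:2  h12:0  h13:0  h14:1 → peak 8
Best is O@5, peak 8.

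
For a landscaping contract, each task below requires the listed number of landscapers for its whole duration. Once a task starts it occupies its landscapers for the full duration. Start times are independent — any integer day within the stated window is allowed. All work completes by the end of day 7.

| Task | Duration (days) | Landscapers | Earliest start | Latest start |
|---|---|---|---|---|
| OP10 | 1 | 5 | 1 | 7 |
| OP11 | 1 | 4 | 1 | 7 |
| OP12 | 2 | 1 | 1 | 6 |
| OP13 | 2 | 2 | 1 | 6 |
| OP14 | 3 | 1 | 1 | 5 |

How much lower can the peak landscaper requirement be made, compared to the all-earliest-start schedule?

8

Early-start peak: d1:13  d2:4  d3:1  d4:0  d5:0  d6:0  d7:0 ⇒ 13.
Leveled (OP10@1, OP11@2, OP12@2, OP13@3, OP14@3): d1:5  d2:5  d3:4  d4:3  d5:1  d6:0  d7:0 ⇒ 5.
Reduction 13 − 5 = 8.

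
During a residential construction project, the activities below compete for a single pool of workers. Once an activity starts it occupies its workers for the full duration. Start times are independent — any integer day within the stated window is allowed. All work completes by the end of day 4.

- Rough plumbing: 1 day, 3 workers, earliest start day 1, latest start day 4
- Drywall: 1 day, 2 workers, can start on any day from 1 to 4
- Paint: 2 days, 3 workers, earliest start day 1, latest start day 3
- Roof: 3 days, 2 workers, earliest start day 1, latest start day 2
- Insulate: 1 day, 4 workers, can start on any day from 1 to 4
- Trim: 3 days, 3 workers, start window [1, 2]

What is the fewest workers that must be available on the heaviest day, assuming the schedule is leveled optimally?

Early-start (Rough plumbing@1, Drywall@1, Paint@1, Roof@1, Insulate@1, Trim@1) gives peak 17: d1:17  d2:8  d3:5  d4:0.
Shift Paint→2, Insulate→4, Trim→2.
Schedule Rough plumbing@1, Drywall@1, Paint@2, Roof@1, Insulate@4, Trim@2: d1:7  d2:8  d3:8  d4:7 — peak 8.
Total worker-days = 30 over 4 days ⇒ peak ≥ ⌈30/4⌉ = 8, so 8 is optimal.

8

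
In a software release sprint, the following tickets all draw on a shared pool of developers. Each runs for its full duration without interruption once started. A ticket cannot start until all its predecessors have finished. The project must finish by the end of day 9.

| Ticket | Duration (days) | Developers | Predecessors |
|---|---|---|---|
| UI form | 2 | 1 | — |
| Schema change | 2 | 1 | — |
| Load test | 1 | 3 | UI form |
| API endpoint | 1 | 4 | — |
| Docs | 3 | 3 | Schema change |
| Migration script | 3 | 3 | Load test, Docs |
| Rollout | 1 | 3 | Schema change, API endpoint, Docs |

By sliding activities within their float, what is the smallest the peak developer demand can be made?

6

Schedule UI form@1, Schema change@1, Load test@3, API endpoint@1, Docs@3, Migration script@6, Rollout@6: d1:6  d2:2  d3:6  d4:3  d5:3  d6:6  d7:3  d8:3  d9:0 — peak 6.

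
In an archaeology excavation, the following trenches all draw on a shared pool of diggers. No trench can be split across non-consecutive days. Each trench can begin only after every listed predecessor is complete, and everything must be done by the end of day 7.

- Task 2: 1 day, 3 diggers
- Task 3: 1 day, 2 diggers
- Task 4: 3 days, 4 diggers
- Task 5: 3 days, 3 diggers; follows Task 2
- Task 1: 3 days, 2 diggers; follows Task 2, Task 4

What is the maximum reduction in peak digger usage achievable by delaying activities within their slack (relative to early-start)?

4

Early-start peak: d1:9  d2:7  d3:7  d4:5  d5:2  d6:2  d7:0 ⇒ 9.
Leveled (Task 2@1, Task 3@1, Task 4@2, Task 5@5, Task 1@5): d1:5  d2:4  d3:4  d4:4  d5:5  d6:5  d7:5 ⇒ 5.
Reduction 9 − 5 = 4.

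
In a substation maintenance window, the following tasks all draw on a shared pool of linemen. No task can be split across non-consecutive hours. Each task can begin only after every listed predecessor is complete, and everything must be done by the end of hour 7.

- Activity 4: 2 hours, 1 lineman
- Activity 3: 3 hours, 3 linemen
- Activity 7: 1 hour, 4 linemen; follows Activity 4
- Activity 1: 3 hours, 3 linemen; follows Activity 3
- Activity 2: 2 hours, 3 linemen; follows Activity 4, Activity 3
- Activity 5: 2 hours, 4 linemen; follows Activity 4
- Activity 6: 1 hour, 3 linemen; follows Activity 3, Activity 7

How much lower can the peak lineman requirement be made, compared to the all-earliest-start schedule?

Early-start peak: h1:4  h2:4  h3:11  h4:13  h5:6  h6:3  h7:0 ⇒ 13.
Leveled (Activity 4@1, Activity 3@1, Activity 7@3, Activity 1@4, Activity 2@4, Activity 5@6, Activity 6@7): h1:4  h2:4  h3:7  h4:6  h5:6  h6:7  h7:7 ⇒ 7.
Reduction 13 − 7 = 6.

6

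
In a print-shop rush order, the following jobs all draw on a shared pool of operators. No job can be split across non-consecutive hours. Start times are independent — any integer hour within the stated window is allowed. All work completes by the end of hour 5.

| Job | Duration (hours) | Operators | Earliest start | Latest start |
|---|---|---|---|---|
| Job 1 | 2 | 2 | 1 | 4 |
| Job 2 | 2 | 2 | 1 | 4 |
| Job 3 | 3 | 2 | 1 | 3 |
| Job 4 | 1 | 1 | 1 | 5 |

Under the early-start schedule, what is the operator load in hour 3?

2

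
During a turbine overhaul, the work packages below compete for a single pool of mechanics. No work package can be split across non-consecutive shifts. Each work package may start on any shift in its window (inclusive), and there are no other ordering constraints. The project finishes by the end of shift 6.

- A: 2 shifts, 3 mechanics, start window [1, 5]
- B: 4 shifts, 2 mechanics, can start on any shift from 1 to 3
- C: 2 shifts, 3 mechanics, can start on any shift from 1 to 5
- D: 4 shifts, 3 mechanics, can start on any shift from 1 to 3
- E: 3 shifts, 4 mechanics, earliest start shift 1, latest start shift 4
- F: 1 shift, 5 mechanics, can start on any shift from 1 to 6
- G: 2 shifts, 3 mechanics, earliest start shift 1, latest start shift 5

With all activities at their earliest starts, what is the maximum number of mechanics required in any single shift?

Early-start schedule: A@1, B@1, C@1, D@1, E@1, F@1, G@1.
Load per shift: shift 1: 23, shift 2: 18, shift 3: 9, shift 4: 5, shift 5: 0, shift 6: 0.
Peak is 23.

23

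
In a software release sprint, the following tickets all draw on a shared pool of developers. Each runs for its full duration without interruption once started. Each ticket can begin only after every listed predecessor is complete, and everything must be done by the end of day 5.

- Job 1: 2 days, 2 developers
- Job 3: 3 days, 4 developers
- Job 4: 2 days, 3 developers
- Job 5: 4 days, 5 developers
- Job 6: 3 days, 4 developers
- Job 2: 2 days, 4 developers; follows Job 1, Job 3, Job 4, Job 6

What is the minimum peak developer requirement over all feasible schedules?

Schedule Job 1@1, Job 3@1, Job 4@1, Job 5@1, Job 6@1, Job 2@4: d1:18  d2:18  d3:13  d4:9  d5:4 — peak 18.
No arrangement of the 8 feasible schedules does better.

18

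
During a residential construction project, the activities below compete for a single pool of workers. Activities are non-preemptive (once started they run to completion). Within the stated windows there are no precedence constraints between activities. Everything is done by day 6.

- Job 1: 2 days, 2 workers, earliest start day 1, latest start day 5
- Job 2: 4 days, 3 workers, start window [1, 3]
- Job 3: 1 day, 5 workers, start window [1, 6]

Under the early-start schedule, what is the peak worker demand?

10

Early-start schedule: Job 1@1, Job 2@1, Job 3@1.
Load per day: day 1: 10, day 2: 5, day 3: 3, day 4: 3, day 5: 0, day 6: 0.
Peak is 10.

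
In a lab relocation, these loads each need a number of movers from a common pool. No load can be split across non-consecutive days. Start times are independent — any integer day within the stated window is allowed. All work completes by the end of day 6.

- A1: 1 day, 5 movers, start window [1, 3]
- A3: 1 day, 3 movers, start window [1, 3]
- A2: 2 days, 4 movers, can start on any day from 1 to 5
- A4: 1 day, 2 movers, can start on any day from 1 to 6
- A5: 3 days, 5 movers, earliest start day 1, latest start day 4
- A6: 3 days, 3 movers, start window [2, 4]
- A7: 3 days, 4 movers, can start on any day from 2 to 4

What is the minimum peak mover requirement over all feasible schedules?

11

Early-start (A1@1, A3@1, A2@1, A4@1, A5@1, A6@2, A7@2) gives peak 19: d1:19  d2:16  d3:12  d4:7  d5:0  d6:0.
Shift A3→2, A2→3, A4→2, A6→4, A7→4.
Schedule A1@1, A3@2, A2@3, A4@2, A5@1, A6@4, A7@4: d1:10  d2:10  d3:9  d4:11  d5:7  d6:7 — peak 11.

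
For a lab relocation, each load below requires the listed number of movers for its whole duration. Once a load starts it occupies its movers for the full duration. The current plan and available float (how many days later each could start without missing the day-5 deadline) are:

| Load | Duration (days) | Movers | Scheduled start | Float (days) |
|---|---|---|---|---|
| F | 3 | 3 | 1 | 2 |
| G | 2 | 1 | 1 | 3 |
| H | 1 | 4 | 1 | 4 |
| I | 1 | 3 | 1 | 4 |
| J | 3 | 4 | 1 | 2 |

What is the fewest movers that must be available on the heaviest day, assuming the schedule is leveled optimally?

7

Early-start (F@1, G@1, H@1, I@1, J@1) gives peak 15: d1:15  d2:8  d3:7  d4:0  d5:0.
Shift G→4, I→2, J→3.
Schedule F@1, G@4, H@1, I@2, J@3: d1:7  d2:6  d3:7  d4:5  d5:5 — peak 7.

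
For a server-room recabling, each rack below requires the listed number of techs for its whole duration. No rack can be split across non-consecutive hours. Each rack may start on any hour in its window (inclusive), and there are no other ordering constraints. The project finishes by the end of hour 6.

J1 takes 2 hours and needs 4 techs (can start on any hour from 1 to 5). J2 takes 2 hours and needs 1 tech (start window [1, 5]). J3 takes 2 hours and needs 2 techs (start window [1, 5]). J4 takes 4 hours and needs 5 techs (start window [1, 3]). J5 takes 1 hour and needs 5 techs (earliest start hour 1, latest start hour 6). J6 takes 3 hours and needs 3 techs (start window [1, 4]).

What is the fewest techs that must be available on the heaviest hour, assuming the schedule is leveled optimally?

9

Early-start (J1@1, J2@1, J3@1, J4@1, J5@1, J6@1) gives peak 20: h1:20  h2:15  h3:8  h4:5  h5:0  h6:0.
Shift J2→2, J3→2, J4→3, J6→4.
Schedule J1@1, J2@2, J3@2, J4@3, J5@1, J6@4: h1:9  h2:7  h3:8  h4:8  h5:8  h6:8 — peak 9.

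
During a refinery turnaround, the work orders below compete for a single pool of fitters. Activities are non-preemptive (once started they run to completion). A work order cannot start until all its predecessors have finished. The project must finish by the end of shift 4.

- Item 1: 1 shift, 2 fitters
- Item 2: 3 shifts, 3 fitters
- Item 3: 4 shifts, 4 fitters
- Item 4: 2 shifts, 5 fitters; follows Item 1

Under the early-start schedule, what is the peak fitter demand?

12

Early-start schedule: Item 1@1, Item 2@1, Item 3@1, Item 4@2.
Load per shift: shift 1: 9, shift 2: 12, shift 3: 12, shift 4: 4.
Peak is 12.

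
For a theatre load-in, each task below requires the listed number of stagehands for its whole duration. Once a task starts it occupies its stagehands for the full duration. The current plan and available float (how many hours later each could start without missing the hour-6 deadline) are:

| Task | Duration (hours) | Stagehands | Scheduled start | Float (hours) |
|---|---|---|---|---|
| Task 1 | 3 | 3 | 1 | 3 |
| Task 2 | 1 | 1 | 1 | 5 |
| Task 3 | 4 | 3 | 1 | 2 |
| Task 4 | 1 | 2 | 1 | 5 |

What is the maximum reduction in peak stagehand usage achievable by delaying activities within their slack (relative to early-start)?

3

Early-start peak: h1:9  h2:6  h3:6  h4:3  h5:0  h6:0 ⇒ 9.
Leveled (Task 1@1, Task 2@1, Task 3@2, Task 4@1): h1:6  h2:6  h3:6  h4:3  h5:3  h6:0 ⇒ 6.
Reduction 9 − 6 = 3.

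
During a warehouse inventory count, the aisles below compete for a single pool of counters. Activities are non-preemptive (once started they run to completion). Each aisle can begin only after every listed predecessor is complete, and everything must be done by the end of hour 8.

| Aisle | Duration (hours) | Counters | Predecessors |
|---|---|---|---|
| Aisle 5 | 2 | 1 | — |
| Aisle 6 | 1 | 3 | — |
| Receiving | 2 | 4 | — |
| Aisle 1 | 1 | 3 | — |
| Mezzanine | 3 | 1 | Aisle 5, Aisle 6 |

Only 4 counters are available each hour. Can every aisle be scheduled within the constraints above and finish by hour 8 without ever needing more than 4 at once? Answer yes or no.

Schedule Aisle 5@1, Aisle 6@1, Receiving@3, Aisle 1@2, Mezzanine@5: h1:4  h2:4  h3:4  h4:4  h5:1  h6:1  h7:1  h8:0 — peak 4 ≤ 4.

yes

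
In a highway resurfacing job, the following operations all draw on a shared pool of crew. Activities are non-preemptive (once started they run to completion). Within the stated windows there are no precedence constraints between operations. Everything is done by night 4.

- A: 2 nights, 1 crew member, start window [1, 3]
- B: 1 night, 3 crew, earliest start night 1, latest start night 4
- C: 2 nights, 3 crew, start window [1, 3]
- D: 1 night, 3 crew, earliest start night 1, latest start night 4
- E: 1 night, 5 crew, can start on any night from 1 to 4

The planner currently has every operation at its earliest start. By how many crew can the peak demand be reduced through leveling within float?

9

Early-start peak: n1:15  n2:4  n3:0  n4:0 ⇒ 15.
Leveled (A@1, B@1, C@2, D@3, E@4): n1:4  n2:4  n3:6  n4:5 ⇒ 6.
Reduction 15 − 6 = 9.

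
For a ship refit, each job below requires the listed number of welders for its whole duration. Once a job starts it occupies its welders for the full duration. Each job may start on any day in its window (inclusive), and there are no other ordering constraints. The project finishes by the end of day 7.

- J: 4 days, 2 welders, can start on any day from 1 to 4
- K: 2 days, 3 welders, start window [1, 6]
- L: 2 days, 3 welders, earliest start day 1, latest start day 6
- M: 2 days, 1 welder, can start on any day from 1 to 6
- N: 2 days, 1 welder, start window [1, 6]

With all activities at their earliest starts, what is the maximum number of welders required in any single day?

10

Early-start schedule: J@1, K@1, L@1, M@1, N@1.
Load per day: day 1: 10, day 2: 10, day 3: 2, day 4: 2, day 5: 0, day 6: 0, day 7: 0.
Peak is 10.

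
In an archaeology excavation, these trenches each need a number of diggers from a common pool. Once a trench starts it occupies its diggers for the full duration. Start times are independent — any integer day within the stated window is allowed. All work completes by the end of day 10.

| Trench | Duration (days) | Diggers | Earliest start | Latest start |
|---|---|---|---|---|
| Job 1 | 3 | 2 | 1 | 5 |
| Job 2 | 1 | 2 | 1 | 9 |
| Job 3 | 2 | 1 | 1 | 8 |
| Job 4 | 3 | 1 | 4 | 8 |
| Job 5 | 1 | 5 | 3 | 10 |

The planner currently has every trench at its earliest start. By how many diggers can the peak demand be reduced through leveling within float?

2

Early-start peak: d1:5  d2:3  d3:7  d4:1  d5:1  d6:1  d7:0  d8:0  d9:0  d10:0 ⇒ 7.
Leveled (Job 1@1, Job 2@1, Job 3@1, Job 4@4, Job 5@7): d1:5  d2:3  d3:2  d4:1  d5:1  d6:1  d7:5  d8:0  d9:0  d10:0 ⇒ 5.
Reduction 7 − 5 = 2.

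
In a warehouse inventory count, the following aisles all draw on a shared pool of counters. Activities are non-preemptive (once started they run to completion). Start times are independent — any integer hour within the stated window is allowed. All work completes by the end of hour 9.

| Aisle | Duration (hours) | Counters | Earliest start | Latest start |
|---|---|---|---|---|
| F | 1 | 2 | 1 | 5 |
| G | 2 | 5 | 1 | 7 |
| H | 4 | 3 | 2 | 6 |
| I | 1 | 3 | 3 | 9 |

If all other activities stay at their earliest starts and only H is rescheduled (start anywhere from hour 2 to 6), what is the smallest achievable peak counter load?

7

H@2: h1:7  h2:8  h3:6  h4:3  h5:3  h6:0  h7:0  h8:0  h9:0 → peak 8
H@3: h1:7  h2:5  h3:6  h4:3  h5:3  h6:3  h7:0  h8:0  h9:0 → peak 7
H@4: h1:7  h2:5  h3:3  h4:3  h5:3  h6:3  h7:3  h8:0  h9:0 → peak 7
H@5: h1:7  h2:5  h3:3  h4:0  h5:3  h6:3  h7:3  h8:3  h9:0 → peak 7
H@6: h1:7  h2:5  h3:3  h4:0  h5:0  h6:3  h7:3  h8:3  h9:3 → peak 7
Best is H@3, peak 7.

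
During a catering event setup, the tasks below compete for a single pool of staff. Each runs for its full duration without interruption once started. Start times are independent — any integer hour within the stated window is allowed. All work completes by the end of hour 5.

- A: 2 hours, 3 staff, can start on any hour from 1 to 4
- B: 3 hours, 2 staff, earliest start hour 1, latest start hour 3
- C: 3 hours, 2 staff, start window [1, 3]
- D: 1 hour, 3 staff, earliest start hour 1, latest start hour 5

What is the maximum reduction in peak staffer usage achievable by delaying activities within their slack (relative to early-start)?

5

Early-start peak: h1:10  h2:7  h3:4  h4:0  h5:0 ⇒ 10.
Leveled (A@1, B@1, C@3, D@4): h1:5  h2:5  h3:4  h4:5  h5:2 ⇒ 5.
Reduction 10 − 5 = 5.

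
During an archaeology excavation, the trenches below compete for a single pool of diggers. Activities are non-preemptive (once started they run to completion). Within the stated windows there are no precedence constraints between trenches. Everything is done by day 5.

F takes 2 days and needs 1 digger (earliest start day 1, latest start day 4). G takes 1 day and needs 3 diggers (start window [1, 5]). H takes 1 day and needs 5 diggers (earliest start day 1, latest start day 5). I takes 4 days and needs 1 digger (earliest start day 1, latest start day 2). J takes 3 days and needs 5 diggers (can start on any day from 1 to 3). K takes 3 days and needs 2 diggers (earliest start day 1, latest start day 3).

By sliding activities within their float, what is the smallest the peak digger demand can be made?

8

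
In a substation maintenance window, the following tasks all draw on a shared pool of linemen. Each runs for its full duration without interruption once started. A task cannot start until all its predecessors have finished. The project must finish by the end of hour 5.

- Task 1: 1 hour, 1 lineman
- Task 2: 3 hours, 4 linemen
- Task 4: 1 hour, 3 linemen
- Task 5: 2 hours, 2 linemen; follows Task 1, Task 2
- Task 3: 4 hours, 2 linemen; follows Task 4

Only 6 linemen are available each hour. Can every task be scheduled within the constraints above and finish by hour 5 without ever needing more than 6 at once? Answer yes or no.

no

The minimum achievable peak is 7; 6 < 7, so no feasible schedule stays within the cap.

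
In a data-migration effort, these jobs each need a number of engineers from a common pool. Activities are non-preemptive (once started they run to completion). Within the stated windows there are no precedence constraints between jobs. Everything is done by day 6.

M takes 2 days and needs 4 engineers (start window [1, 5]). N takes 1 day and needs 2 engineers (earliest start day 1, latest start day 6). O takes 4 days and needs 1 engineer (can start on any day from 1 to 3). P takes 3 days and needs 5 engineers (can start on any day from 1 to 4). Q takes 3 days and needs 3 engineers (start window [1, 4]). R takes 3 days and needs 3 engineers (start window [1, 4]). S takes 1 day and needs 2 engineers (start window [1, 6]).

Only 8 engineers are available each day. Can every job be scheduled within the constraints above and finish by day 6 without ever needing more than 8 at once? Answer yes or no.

no

Total engineer-days = 49; over 6 days the average is 49/6 > 8, so some day must exceed 8.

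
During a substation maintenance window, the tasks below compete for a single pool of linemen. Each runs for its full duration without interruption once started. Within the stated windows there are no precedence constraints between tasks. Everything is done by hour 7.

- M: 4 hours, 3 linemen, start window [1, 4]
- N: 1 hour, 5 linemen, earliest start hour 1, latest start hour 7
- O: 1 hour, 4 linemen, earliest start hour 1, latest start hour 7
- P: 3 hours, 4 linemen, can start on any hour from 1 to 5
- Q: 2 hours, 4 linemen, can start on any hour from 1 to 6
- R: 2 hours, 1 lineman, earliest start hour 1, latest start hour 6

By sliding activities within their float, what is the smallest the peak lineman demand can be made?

Early-start (M@1, N@1, O@1, P@1, Q@1, R@1) gives peak 21: h1:21  h2:12  h3:7  h4:3  h5:0  h6:0  h7:0.
Shift N→5, P→2, Q→6, R→5.
Schedule M@1, N@5, O@1, P@2, Q@6, R@5: h1:7  h2:7  h3:7  h4:7  h5:6  h6:5  h7:4 — peak 7.
Total lineman-hours = 43 over 7 hours ⇒ peak ≥ ⌈43/7⌉ = 7, so 7 is optimal.

7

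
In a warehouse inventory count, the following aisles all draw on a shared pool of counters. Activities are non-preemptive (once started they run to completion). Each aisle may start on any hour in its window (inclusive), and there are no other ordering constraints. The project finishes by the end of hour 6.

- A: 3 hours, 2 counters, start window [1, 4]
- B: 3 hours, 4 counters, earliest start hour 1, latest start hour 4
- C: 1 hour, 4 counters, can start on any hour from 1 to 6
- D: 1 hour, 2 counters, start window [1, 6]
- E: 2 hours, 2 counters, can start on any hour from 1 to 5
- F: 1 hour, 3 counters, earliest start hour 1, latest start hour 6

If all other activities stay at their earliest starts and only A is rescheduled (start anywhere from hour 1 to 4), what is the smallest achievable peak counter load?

15

A@1: h1:17  h2:8  h3:6  h4:0  h5:0  h6:0 → peak 17
A@2: h1:15  h2:8  h3:6  h4:2  h5:0  h6:0 → peak 15
A@3: h1:15  h2:6  h3:6  h4:2  h5:2  h6:0 → peak 15
A@4: h1:15  h2:6  h3:4  h4:2  h5:2  h6:2 → peak 15
Best is A@2, peak 15.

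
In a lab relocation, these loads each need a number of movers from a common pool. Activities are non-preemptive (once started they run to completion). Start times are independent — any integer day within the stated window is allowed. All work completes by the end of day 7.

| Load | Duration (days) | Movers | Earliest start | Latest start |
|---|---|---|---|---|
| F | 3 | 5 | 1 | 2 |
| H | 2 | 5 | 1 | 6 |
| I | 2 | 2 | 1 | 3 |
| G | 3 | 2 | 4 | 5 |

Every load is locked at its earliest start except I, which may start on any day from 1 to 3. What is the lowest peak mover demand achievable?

I@1: d1:12  d2:12  d3:5  d4:2  d5:2  d6:2  d7:0 → peak 12
I@2: d1:10  d2:12  d3:7  d4:2  d5:2  d6:2  d7:0 → peak 12
I@3: d1:10  d2:10  d3:7  d4:4  d5:2  d6:2  d7:0 → peak 10
Best is I@3, peak 10.

10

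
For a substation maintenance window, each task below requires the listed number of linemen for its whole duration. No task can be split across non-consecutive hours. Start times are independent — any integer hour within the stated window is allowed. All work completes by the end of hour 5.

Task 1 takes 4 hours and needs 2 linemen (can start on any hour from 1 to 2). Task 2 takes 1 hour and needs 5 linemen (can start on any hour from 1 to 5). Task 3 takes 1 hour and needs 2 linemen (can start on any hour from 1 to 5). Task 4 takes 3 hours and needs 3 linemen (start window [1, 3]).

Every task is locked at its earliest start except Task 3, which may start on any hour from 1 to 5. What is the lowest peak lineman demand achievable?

10

Task 3@1: h1:12  h2:5  h3:5  h4:2  h5:0 → peak 12
Task 3@2: h1:10  h2:7  h3:5  h4:2  h5:0 → peak 10
Task 3@3: h1:10  h2:5  h3:7  h4:2  h5:0 → peak 10
Task 3@4: h1:10  h2:5  h3:5  h4:4  h5:0 → peak 10
Task 3@5: h1:10  h2:5  h3:5  h4:2  h5:2 → peak 10
Best is Task 3@2, peak 10.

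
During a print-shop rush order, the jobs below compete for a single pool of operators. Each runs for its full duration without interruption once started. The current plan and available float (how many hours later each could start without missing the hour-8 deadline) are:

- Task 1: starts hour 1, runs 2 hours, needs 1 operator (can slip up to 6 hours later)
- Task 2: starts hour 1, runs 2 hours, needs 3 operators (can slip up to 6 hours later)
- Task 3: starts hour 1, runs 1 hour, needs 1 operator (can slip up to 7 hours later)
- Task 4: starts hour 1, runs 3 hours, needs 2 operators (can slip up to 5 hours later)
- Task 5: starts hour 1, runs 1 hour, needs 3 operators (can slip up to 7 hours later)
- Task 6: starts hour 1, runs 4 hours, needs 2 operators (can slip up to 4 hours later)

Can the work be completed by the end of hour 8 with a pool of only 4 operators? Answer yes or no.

Schedule Task 1@1, Task 2@1, Task 3@3, Task 4@3, Task 5@8, Task 6@4: h1:4  h2:4  h3:3  h4:4  h5:4  h6:2  h7:2  h8:3 — peak 4 ≤ 4.

yes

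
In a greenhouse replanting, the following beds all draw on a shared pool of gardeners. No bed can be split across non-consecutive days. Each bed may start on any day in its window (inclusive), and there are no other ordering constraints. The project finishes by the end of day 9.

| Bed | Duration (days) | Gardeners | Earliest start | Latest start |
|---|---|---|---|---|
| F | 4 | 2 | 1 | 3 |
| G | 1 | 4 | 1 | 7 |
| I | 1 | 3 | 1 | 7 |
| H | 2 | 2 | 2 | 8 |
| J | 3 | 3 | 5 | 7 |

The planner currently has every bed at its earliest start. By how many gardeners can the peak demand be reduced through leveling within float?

5

Early-start peak: d1:9  d2:4  d3:4  d4:2  d5:3  d6:3  d7:3  d8:0  d9:0 ⇒ 9.
Leveled (F@1, G@5, I@6, H@2, J@7): d1:2  d2:4  d3:4  d4:2  d5:4  d6:3  d7:3  d8:3  d9:3 ⇒ 4.
Reduction 9 − 4 = 5.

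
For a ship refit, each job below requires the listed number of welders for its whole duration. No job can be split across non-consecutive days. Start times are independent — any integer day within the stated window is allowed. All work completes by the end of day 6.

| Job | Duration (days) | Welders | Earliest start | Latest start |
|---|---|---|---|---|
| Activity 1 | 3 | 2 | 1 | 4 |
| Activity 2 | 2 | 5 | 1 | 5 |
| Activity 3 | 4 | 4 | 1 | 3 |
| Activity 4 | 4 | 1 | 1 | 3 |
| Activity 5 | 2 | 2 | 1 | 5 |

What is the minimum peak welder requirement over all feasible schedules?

Early-start (Activity 1@1, Activity 2@1, Activity 3@1, Activity 4@1, Activity 5@1) gives peak 14: d1:14  d2:14  d3:7  d4:5  d5:0  d6:0.
Shift Activity 3→3, Activity 4→3, Activity 5→4.
Schedule Activity 1@1, Activity 2@1, Activity 3@3, Activity 4@3, Activity 5@4: d1:7  d2:7  d3:7  d4:7  d5:7  d6:5 — peak 7.
Total welder-days = 40 over 6 days ⇒ peak ≥ ⌈40/6⌉ = 7, so 7 is optimal.

7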